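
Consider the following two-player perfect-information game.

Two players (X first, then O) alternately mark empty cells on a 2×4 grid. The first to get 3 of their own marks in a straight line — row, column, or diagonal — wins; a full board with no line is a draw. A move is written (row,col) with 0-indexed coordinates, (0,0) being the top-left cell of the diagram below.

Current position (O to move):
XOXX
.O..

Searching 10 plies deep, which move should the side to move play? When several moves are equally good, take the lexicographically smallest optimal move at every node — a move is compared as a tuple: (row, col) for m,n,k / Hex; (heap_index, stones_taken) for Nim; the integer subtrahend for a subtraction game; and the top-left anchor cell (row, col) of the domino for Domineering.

p1 O@[XOXX/.O..]: (1,0)[XOXX/OO..]+0 (1,2)[XOXX/.OO.]+1* (1,3)[XOXX/.O.O]+0
p2 X@[XOXX/.OO.]: (1,0)[XOXX/XOO.]-1* (1,3)[XOXX/.OOX]-1
p3 O@[XOXX/XOO.]: (1,3)[XOXX/XOOO]+1*
p4 X@[XOXX/XOOO] terminal -1; root [XOXX/.O..] d10

O's best at [XOXX/.O..]: (1,2)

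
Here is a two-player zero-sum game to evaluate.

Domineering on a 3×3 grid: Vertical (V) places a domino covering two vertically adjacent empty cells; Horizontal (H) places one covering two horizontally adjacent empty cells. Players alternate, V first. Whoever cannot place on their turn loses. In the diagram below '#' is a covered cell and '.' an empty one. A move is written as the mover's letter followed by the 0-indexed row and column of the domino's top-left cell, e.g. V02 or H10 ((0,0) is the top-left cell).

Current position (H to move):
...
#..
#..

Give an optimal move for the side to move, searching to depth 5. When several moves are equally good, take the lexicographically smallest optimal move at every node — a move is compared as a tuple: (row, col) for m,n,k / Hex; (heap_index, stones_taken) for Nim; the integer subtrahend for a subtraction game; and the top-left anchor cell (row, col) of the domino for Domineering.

ply 1, H at .../#../#.. | H00=-1→##./#../#..; H01=-1→.##/#../#..; H11=+1→.../###/#..*; H21=-1→.../#../###
ply 2: .../###/#.. is terminal -1 (V); from .../#../#.. depth 5

H's best at [.../#../#..]: H11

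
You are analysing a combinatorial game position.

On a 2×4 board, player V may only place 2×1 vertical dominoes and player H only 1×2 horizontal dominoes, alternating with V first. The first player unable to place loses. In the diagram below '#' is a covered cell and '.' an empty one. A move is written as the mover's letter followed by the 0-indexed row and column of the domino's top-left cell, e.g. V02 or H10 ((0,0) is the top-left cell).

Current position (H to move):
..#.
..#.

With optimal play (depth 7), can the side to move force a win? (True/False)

H winning at [..#./..#.]: True

[..#./..#.] H move#1: H00:+1/###./..#.*, H10:+1/..#./###.
[###./..#.] V move#2: V03:-1/####/..##*
[####/..##] H move#3: H10:+1/####/####*
[####/####] end (terminal -1, V#4); searched ..#./..#. to 7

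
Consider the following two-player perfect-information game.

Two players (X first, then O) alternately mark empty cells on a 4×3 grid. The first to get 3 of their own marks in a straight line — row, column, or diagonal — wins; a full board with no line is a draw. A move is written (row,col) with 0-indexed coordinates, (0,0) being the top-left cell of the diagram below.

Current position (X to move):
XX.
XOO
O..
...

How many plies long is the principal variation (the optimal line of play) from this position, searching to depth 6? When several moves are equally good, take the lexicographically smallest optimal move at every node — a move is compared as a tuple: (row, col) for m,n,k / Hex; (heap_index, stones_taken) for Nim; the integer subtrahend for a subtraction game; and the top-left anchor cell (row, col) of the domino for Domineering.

p1 X@[XX./XOO/O../...]: (0,2)[XXX/XOO/O../...]+1* (2,1)[XX./XOO/OX./...]-1 (2,2)[XX./XOO/O.X/...]-1 (3,0)[XX./XOO/O../X..]-1 (3,1)[XX./XOO/O../.X.]-1 (3,2)[XX./XOO/O../..X]-1
p2 O@[XXX/XOO/O../...] terminal -1; root [XX./XOO/O../...] d6

PV length from [XX./XOO/O../...]: 1 ply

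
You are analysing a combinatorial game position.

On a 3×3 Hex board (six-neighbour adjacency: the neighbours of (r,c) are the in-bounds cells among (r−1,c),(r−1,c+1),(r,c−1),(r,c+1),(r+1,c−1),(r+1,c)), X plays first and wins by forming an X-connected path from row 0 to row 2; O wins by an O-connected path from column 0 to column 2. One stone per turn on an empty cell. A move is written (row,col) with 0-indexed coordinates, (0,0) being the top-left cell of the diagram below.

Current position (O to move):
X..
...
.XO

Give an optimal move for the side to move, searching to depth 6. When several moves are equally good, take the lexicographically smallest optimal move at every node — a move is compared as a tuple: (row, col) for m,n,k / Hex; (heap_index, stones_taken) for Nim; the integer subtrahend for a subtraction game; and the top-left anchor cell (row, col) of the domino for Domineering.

p1 O@[X../.../.XO]: (0,1)[XO./.../.XO]-1 (0,2)[X.O/.../.XO]-1 (1,0)[X../O../.XO]-1 (1,1)[X../.O./.XO]+1* (1,2)[X../..O/.XO]-1 (2,0)[X../.../OXO]-1
p2 X@[X../.O./.XO]: (0,1)[XX./.O./.XO]-1* (0,2)[X.X/.O./.XO]-1 (1,0)[X../XO./.XO]-1 (1,2)[X../.OX/.XO]-1 (2,0)[X../.O./XXO]-1
p3 O@[XX./.O./.XO]: (0,2)[XXO/.O./.XO]+1* (1,0)[XX./OO./.XO]+1 (1,2)[XX./.OO/.XO]+1 (2,0)[XX./.O./OXO]+1
p4 X@[XXO/.O./.XO]: (1,0)[XXO/XO./.XO]-1* (1,2)[XXO/.OX/.XO]-1 (2,0)[XXO/.O./XXO]-1
p5 O@[XXO/XO./.XO]: (1,2)[XXO/XOO/.XO]-1 (2,0)[XXO/XO./OXO]+1*
p6 X@[XXO/XO./OXO] terminal -1; root [X../.../.XO] d6

O's best at [X../.../.XO]: (1,1)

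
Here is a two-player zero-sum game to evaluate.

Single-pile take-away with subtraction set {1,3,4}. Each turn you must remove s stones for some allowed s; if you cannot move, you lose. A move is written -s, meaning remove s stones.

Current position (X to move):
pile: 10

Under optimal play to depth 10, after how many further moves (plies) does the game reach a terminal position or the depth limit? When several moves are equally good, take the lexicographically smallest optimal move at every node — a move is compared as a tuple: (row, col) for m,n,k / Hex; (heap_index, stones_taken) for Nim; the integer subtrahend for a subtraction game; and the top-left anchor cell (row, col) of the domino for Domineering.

[10] X move#1: -1:+1/9*, -3:+1/7, -4:-1/6
[9] O move#2: -1:-1/8*, -3:-1/6, -4:-1/5
[8] X move#3: -1:+1/7*, -3:-1/5, -4:-1/4
[7] O move#4: -1:-1/6*, -3:-1/4, -4:-1/3
[6] X move#5: -1:-1/5, -3:-1/3, -4:+1/2*
[2] O move#6: -1:-1/1*
[1] X move#7: -1:+1/0*
[0] end (terminal -1, O#8); searched 10 to 10

PV length from [10]: 7 plies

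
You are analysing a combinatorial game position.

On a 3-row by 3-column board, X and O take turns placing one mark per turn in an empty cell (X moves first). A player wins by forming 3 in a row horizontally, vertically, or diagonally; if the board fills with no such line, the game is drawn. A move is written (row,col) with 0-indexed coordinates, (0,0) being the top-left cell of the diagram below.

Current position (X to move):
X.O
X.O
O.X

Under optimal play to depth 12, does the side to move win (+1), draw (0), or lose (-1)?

[X.O/X.O/O.X] X move#1: (0,1):-1/XXO/X.O/O.X, (1,1):+1/X.O/XXO/O.X*, (2,1):-1/X.O/X.O/OXX
[X.O/XXO/O.X] end (terminal -1, O#2); searched X.O/X.O/O.X to 12

value(X.O/X.O/O.X, X) = +1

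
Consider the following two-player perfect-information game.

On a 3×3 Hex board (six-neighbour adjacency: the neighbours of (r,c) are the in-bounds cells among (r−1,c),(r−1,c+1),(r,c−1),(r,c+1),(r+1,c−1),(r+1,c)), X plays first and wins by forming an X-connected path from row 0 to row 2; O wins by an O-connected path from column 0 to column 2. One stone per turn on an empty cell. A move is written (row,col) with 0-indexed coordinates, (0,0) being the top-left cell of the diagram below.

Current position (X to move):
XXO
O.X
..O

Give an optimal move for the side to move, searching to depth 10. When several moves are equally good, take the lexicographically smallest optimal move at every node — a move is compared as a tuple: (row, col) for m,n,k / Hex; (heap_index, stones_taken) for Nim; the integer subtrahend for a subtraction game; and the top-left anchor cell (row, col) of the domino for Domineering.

X's best at [XXO/O.X/..O]: (1,1)

ply 1, X at XXO/O.X/..O | (1,1)=+1→XXO/OXX/..O*; (2,0)=-1→XXO/O.X/X.O; (2,1)=-1→XXO/O.X/.XO
ply 2, O at XXO/OXX/..O | (2,0)=-1→XXO/OXX/O.O*; (2,1)=-1→XXO/OXX/.OO
ply 3, X at XXO/OXX/O.O | (2,1)=+1→XXO/OXX/OXO*
ply 4: XXO/OXX/OXO is terminal -1 (O); from XXO/O.X/..O depth 10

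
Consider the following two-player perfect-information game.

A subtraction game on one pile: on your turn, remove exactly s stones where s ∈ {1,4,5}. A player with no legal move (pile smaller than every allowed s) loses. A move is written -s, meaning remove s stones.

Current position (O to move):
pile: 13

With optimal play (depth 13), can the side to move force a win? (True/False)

O winning at [13]: True

p1 O@[13]: -1[12]-1 -4[9]-1 -5[8]+1*
p2 X@[8]: -1[7]-1* -4[4]-1 -5[3]-1
p3 O@[7]: -1[6]-1 -4[3]-1 -5[2]+1*
p4 X@[2]: -1[1]-1*
p5 O@[1]: -1[0]+1*
p6 X@[0] terminal -1; root [13] d13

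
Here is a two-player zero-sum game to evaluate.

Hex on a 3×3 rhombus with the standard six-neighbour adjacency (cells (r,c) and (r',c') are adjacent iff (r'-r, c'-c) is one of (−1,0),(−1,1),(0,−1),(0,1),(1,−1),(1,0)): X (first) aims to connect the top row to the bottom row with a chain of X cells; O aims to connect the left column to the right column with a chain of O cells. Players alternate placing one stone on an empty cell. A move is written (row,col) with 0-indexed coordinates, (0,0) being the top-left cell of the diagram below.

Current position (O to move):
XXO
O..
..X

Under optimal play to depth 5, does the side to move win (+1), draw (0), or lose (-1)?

value(XXO/O../..X, O) = +1

ply 1, O at XXO/O../..X | (1,1)=+1→XXO/OO./..X*; (1,2)=-1→XXO/O.O/..X; (2,0)=-1→XXO/O../O.X; (2,1)=-1→XXO/O../.OX
ply 2: XXO/OO./..X is terminal -1 (X); from XXO/O../..X depth 5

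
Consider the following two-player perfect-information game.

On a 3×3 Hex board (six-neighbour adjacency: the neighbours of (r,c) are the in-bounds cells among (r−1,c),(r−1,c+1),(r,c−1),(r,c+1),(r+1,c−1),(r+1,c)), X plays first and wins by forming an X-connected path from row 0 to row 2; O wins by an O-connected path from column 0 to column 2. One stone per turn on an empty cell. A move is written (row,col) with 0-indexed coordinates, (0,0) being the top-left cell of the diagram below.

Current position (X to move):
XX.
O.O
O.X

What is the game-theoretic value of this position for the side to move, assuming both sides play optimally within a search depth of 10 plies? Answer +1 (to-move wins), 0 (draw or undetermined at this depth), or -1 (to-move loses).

value(XX./O.O/O.X, X) = -1

[XX./O.O/O.X] X move#1: (0,2):-1/XXX/O.O/O.X*, (1,1):-1/XX./OXO/O.X, (2,1):-1/XX./O.O/OXX
[XXX/O.O/O.X] O move#2: (1,1):+1/XXX/OOO/O.X*, (2,1):+1/XXX/O.O/OOX
[XXX/OOO/O.X] end (terminal -1, X#3); searched XX./O.O/O.X to 10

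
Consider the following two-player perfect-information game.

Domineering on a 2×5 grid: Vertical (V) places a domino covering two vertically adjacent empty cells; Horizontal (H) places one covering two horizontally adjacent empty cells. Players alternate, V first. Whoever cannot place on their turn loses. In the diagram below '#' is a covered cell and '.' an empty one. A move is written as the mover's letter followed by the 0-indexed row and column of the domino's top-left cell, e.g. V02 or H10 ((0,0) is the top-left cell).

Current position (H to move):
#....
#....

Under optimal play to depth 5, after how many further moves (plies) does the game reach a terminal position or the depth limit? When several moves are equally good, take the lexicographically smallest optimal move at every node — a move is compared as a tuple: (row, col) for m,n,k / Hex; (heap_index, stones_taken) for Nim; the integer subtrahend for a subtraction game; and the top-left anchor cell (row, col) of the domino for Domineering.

p1 H@[#..../#....]: H01[###../#....]-1 H02[#.##./#....]+1* H03[#..##/#....]-1 H11[#..../###..]-1 H12[#..../#.##.]+1 H13[#..../#..##]-1
p2 V@[#.##./#....]: V01[####./##...]-1* V04[#.###/#...#]-1
p3 H@[####./##...]: H12[####./####.]-1 H13[####./##.##]+1*
p4 V@[####./##.##] terminal -1; root [#..../#....] d5

PV length from [#..../#....]: 3 plies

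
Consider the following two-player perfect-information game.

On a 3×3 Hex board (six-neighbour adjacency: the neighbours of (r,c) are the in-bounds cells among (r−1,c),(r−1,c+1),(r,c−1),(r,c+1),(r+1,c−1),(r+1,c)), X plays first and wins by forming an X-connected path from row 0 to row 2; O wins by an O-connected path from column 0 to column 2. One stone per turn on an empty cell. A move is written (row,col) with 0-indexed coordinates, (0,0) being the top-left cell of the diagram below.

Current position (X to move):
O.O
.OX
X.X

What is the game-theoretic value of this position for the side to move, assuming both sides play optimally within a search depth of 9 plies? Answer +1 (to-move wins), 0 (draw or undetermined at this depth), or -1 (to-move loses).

p1 X@[O.O/.OX/X.X]: (0,1)[OXO/.OX/X.X]-1* (1,0)[O.O/XOX/X.X]-1 (2,1)[O.O/.OX/XXX]-1
p2 O@[OXO/.OX/X.X]: (1,0)[OXO/OOX/X.X]+1* (2,1)[OXO/.OX/XOX]-1
p3 X@[OXO/OOX/X.X] terminal -1; root [O.O/.OX/X.X] d9

value(O.O/.OX/X.X, X) = -1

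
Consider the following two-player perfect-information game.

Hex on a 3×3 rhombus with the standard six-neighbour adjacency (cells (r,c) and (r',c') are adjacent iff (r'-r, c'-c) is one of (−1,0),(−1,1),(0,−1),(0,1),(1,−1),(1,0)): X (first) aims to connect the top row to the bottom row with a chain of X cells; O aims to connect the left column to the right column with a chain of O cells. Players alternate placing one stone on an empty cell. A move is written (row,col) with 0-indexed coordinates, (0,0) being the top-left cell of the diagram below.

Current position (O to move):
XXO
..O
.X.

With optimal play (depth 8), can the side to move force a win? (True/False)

p1 O@[XXO/..O/.X.]: (1,0)[XXO/O.O/.X.]-1 (1,1)[XXO/.OO/.X.]+1* (2,0)[XXO/..O/OX.]-1 (2,2)[XXO/..O/.XO]-1
p2 X@[XXO/.OO/.X.]: (1,0)[XXO/XOO/.X.]-1* (2,0)[XXO/.OO/XX.]-1 (2,2)[XXO/.OO/.XX]-1
p3 O@[XXO/XOO/.X.]: (2,0)[XXO/XOO/OX.]+1* (2,2)[XXO/XOO/.XO]-1
p4 X@[XXO/XOO/OX.] terminal -1; root [XXO/..O/.X.] d8

O winning at [XXO/..O/.X.]: True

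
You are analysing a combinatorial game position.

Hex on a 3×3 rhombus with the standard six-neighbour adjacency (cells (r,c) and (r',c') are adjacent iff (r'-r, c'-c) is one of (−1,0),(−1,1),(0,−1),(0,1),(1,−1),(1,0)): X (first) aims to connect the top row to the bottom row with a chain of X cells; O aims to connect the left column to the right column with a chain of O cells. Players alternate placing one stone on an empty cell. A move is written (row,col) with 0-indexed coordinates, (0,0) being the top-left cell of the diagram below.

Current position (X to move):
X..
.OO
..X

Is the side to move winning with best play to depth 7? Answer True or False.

X winning at [X../.OO/..X]: False

[X../.OO/..X] X move#1: (0,1):-1/XX./.OO/..X*, (0,2):-1/X.X/.OO/..X, (1,0):-1/X../XOO/..X, (2,0):-1/X../.OO/X.X, (2,1):-1/X../.OO/.XX
[XX./.OO/..X] O move#2: (0,2):+1/XXO/.OO/..X*, (1,0):+1/XX./OOO/..X, (2,0):+1/XX./.OO/O.X, (2,1):+1/XX./.OO/.OX
[XXO/.OO/..X] X move#3: (1,0):-1/XXO/XOO/..X*, (2,0):-1/XXO/.OO/X.X, (2,1):-1/XXO/.OO/.XX
[XXO/XOO/..X] O move#4: (2,0):+1/XXO/XOO/O.X*, (2,1):-1/XXO/XOO/.OX
[XXO/XOO/O.X] end (terminal -1, X#5); searched X../.OO/..X to 7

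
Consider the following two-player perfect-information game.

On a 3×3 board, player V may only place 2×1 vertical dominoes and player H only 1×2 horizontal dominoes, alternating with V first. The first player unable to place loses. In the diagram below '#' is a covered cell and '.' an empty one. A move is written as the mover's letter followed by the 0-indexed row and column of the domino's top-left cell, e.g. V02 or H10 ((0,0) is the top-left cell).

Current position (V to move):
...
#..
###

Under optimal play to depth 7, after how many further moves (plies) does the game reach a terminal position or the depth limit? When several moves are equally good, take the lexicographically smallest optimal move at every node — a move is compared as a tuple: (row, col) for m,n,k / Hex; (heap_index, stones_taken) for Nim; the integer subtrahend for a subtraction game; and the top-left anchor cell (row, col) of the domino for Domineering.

PV length from [.../#../###]: 1 ply

[.../#../###] V move#1: V01:+1/.#./##./###*, V02:-1/..#/#.#/###
[.#./##./###] end (terminal -1, H#2); searched .../#../### to 7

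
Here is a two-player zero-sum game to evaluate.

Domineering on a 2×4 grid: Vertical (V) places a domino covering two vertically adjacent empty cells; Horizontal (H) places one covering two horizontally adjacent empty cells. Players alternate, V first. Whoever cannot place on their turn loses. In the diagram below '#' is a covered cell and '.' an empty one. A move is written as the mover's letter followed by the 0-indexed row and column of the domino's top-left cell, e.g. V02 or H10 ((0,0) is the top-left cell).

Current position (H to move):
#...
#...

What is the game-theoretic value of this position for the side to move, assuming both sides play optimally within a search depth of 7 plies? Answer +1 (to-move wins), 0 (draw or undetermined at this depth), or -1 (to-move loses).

p1 H@[#.../#...]: H01[###./#...]+1* H02[#.##/#...]+1 H11[#.../###.]+1 H12[#.../#.##]+1
p2 V@[###./#...]: V03[####/#..#]-1*
p3 H@[####/#..#]: H11[####/####]+1*
p4 V@[####/####] terminal -1; root [#.../#...] d7

value(#.../#..., H) = +1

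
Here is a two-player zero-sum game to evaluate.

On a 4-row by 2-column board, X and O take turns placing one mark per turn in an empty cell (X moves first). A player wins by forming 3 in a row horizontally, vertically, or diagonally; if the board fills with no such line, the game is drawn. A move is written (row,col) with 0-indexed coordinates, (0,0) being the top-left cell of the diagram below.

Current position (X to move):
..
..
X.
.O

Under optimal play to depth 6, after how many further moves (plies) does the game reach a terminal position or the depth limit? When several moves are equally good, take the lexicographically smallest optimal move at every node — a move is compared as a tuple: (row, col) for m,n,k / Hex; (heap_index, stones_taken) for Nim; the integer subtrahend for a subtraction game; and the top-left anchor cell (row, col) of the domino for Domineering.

[../../X./.O] X move#1: (0,0):+0/X./../X./.O, (0,1):+0/.X/../X./.O, (1,0):+1/../X./X./.O*, (1,1):+0/../.X/X./.O, (2,1):+0/../../XX/.O, (3,0):+0/../../X./XO
[../X./X./.O] O move#2: (0,0):-1/O./X./X./.O*, (0,1):-1/.O/X./X./.O, (1,1):-1/../XO/X./.O, (2,1):-1/../X./XO/.O, (3,0):-1/../X./X./OO
[O./X./X./.O] X move#3: (0,1):+0/OX/X./X./.O, (1,1):+0/O./XX/X./.O, (2,1):+0/O./X./XX/.O, (3,0):+1/O./X./X./XO*
[O./X./X./XO] end (terminal -1, O#4); searched ../../X./.O to 6

PV length from [../../X./.O]: 3 plies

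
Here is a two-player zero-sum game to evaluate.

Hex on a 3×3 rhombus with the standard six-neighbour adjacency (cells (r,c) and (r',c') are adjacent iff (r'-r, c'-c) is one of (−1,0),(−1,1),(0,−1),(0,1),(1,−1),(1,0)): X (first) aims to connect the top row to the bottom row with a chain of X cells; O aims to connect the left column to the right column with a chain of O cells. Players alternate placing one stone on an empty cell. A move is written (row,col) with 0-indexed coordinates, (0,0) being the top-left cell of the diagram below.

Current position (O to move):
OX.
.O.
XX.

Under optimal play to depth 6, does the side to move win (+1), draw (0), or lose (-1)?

p1 O@[OX./.O./XX.]: (0,2)[OXO/.O./XX.]-1 (1,0)[OX./OO./XX.]+1* (1,2)[OX./.OO/XX.]-1 (2,2)[OX./.O./XXO]-1
p2 X@[OX./OO./XX.]: (0,2)[OXX/OO./XX.]-1* (1,2)[OX./OOX/XX.]-1 (2,2)[OX./OO./XXX]-1
p3 O@[OXX/OO./XX.]: (1,2)[OXX/OOO/XX.]+1* (2,2)[OXX/OO./XXO]-1
p4 X@[OXX/OOO/XX.] terminal -1; root [OX./.O./XX.] d6

value(OX./.O./XX., O) = +1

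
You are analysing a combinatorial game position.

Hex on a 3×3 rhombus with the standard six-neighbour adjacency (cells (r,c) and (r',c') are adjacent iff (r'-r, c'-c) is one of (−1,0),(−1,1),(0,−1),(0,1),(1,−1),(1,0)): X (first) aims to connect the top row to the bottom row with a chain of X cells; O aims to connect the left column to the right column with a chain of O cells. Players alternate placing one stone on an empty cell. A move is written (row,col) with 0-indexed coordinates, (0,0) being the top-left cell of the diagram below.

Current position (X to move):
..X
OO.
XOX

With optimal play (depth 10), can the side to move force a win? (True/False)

[..X/OO./XOX] X move#1: (0,0):-1/X.X/OO./XOX, (0,1):-1/.XX/OO./XOX, (1,2):+1/..X/OOX/XOX*
[..X/OOX/XOX] end (terminal -1, O#2); searched ..X/OO./XOX to 10

X winning at [..X/OO./XOX]: True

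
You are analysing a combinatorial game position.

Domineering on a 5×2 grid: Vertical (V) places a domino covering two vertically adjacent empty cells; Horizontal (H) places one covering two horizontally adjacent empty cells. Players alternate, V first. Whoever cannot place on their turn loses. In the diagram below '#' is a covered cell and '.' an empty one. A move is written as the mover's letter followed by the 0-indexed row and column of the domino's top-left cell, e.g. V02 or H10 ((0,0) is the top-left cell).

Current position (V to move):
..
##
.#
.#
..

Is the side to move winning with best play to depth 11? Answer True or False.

ply 1, V at ../##/.#/.#/.. | V20=-1→../##/##/##/..*; V30=-1→../##/.#/##/#.
ply 2, H at ../##/##/##/.. | H00=+1→##/##/##/##/..*; H40=+1→../##/##/##/##
ply 3: ##/##/##/##/.. is terminal -1 (V); from ../##/.#/.#/.. depth 11

V winning at [../##/.#/.#/..]: False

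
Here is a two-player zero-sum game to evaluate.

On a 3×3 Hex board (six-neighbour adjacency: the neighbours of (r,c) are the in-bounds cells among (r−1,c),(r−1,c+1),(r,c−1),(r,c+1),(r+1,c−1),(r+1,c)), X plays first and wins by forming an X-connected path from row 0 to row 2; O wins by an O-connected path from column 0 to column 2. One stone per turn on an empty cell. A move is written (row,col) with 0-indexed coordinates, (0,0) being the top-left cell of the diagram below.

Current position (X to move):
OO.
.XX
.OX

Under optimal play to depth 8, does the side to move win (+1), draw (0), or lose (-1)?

value(OO./.XX/.OX, X) = +1

ply 1, X at OO./.XX/.OX | (0,2)=+1→OOX/.XX/.OX*; (1,0)=-1→OO./XXX/.OX; (2,0)=-1→OO./.XX/XOX
ply 2: OOX/.XX/.OX is terminal -1 (O); from OO./.XX/.OX depth 8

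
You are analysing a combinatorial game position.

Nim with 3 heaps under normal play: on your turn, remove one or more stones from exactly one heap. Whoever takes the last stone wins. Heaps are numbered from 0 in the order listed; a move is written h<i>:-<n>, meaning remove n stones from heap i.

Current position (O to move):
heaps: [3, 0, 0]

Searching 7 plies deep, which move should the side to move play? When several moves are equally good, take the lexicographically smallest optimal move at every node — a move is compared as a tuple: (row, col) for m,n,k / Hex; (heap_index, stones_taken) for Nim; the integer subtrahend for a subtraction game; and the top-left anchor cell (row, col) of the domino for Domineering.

O's best at [(3,0,0)]: h0:-3

ply 1, O at (3,0,0) | h0:-1=-1→(2,0,0); h0:-2=-1→(1,0,0); h0:-3=+1→(0,0,0)*
ply 2: (0,0,0) is terminal -1 (X); from (3,0,0) depth 7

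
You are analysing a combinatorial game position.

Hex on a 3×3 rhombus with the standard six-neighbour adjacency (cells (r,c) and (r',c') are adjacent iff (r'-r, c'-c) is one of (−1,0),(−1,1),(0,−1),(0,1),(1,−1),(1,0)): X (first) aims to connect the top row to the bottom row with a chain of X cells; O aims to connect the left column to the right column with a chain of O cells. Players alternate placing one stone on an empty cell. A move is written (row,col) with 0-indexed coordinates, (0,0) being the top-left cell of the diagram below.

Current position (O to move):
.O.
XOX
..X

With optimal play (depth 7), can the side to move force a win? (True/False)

O winning at [.O./XOX/..X]: True

[.O./XOX/..X] O move#1: (0,0):-1/OO./XOX/..X, (0,2):+1/.OO/XOX/..X*, (2,0):-1/.O./XOX/O.X, (2,1):-1/.O./XOX/.OX
[.OO/XOX/..X] X move#2: (0,0):-1/XOO/XOX/..X*, (2,0):-1/.OO/XOX/X.X, (2,1):-1/.OO/XOX/.XX
[XOO/XOX/..X] O move#3: (2,0):+1/XOO/XOX/O.X*, (2,1):-1/XOO/XOX/.OX
[XOO/XOX/O.X] end (terminal -1, X#4); searched .O./XOX/..X to 7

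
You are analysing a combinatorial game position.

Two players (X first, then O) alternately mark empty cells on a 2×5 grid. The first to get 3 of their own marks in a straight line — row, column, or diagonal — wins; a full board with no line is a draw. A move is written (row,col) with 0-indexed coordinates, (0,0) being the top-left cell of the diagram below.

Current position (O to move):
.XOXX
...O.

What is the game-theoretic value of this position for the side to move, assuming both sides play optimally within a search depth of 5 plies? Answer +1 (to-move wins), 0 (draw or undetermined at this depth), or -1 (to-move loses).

value(.XOXX/...O., O) = +1

ply 1, O at .XOXX/...O. | (0,0)=+0→OXOXX/...O.; (1,0)=+0→.XOXX/O..O.; (1,1)=+0→.XOXX/.O.O.; (1,2)=+1→.XOXX/..OO.*; (1,4)=+0→.XOXX/...OO
ply 2, X at .XOXX/..OO. | (0,0)=-1→XXOXX/..OO.*; (1,0)=-1→.XOXX/X.OO.; (1,1)=-1→.XOXX/.XOO.; (1,4)=-1→.XOXX/..OOX
ply 3, O at XXOXX/..OO. | (1,0)=+1→XXOXX/O.OO.*; (1,1)=+1→XXOXX/.OOO.; (1,4)=+1→XXOXX/..OOO
ply 4, X at XXOXX/O.OO. | (1,1)=-1→XXOXX/OXOO.*; (1,4)=-1→XXOXX/O.OOX
ply 5, O at XXOXX/OXOO. | (1,4)=+1→XXOXX/OXOOO*
ply 6: XXOXX/OXOOO is terminal -1 (X); from .XOXX/...O. depth 5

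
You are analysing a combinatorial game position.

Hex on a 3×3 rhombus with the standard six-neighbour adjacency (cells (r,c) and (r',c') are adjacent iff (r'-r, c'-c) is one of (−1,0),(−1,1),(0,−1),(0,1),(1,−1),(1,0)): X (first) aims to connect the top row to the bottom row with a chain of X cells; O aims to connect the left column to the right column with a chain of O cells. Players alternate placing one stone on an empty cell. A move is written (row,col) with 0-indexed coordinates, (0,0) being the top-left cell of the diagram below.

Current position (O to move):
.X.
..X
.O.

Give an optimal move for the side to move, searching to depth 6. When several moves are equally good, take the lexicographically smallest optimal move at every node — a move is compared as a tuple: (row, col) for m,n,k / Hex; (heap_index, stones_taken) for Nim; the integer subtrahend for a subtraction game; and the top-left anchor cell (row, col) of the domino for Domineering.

O's best at [.X./..X/.O.]: (1,1)

p1 O@[.X./..X/.O.]: (0,0)[OX./..X/.O.]-1 (0,2)[.XO/..X/.O.]-1 (1,0)[.X./O.X/.O.]-1 (1,1)[.X./.OX/.O.]+1* (2,0)[.X./..X/OO.]-1 (2,2)[.X./..X/.OO]-1
p2 X@[.X./.OX/.O.]: (0,0)[XX./.OX/.O.]-1* (0,2)[.XX/.OX/.O.]-1 (1,0)[.X./XOX/.O.]-1 (2,0)[.X./.OX/XO.]-1 (2,2)[.X./.OX/.OX]-1
p3 O@[XX./.OX/.O.]: (0,2)[XXO/.OX/.O.]+1* (1,0)[XX./OOX/.O.]+1 (2,0)[XX./.OX/OO.]+1 (2,2)[XX./.OX/.OO]+1
p4 X@[XXO/.OX/.O.]: (1,0)[XXO/XOX/.O.]-1* (2,0)[XXO/.OX/XO.]-1 (2,2)[XXO/.OX/.OX]-1
p5 O@[XXO/XOX/.O.]: (2,0)[XXO/XOX/OO.]+1* (2,2)[XXO/XOX/.OO]-1
p6 X@[XXO/XOX/OO.] terminal -1; root [.X./..X/.O.] d6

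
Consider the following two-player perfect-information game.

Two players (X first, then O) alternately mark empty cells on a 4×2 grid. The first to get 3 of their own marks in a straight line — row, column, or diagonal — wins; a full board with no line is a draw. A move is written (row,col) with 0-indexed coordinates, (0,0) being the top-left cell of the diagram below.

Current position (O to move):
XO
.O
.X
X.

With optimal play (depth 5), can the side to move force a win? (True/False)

O winning at [XO/.O/.X/X.]: False

ply 1, O at XO/.O/.X/X. | (1,0)=+0→XO/OO/.X/X.*; (2,0)=+0→XO/.O/OX/X.; (3,1)=+0→XO/.O/.X/XO
ply 2, X at XO/OO/.X/X. | (2,0)=+0→XO/OO/XX/X.*; (3,1)=+0→XO/OO/.X/XX
ply 3, O at XO/OO/XX/X. | (3,1)=+0→XO/OO/XX/XO*
ply 4: XO/OO/XX/XO is terminal +0 (X); from XO/.O/.X/X. depth 5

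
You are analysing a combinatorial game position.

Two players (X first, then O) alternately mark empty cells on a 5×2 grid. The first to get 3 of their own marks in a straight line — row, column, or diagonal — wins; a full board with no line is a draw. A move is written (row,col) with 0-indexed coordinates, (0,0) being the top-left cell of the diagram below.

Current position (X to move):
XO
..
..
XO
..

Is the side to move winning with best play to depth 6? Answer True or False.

X winning at [XO/../../XO/..]: True

p1 X@[XO/../../XO/..]: (1,0)[XO/X./../XO/..]+0 (1,1)[XO/.X/../XO/..]+0 (2,0)[XO/../X./XO/..]+1* (2,1)[XO/../.X/XO/..]+0 (4,0)[XO/../../XO/X.]+0 (4,1)[XO/../../XO/.X]+0
p2 O@[XO/../X./XO/..]: (1,0)[XO/O./X./XO/..]-1* (1,1)[XO/.O/X./XO/..]-1 (2,1)[XO/../XO/XO/..]-1 (4,0)[XO/../X./XO/O.]-1 (4,1)[XO/../X./XO/.O]-1
p3 X@[XO/O./X./XO/..]: (1,1)[XO/OX/X./XO/..]+0 (2,1)[XO/O./XX/XO/..]+0 (4,0)[XO/O./X./XO/X.]+1* (4,1)[XO/O./X./XO/.X]+0
p4 O@[XO/O./X./XO/X.] terminal -1; root [XO/../../XO/..] d6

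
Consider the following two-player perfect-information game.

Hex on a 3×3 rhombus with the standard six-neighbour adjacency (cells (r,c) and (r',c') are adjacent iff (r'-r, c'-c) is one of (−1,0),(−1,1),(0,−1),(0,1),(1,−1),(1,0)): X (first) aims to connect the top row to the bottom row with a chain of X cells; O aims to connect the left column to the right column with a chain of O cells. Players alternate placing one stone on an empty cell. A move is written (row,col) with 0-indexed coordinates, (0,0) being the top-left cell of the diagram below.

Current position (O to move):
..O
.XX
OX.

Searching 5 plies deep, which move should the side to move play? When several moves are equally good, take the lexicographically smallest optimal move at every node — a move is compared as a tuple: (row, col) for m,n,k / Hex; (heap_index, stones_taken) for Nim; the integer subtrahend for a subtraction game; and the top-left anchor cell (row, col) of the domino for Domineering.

O's best at [..O/.XX/OX.]: (0,1)

ply 1, O at ..O/.XX/OX. | (0,0)=-1→O.O/.XX/OX.; (0,1)=+1→.OO/.XX/OX.*; (1,0)=-1→..O/OXX/OX.; (2,2)=-1→..O/.XX/OXO
ply 2, X at .OO/.XX/OX. | (0,0)=-1→XOO/.XX/OX.*; (1,0)=-1→.OO/XXX/OX.; (2,2)=-1→.OO/.XX/OXX
ply 3, O at XOO/.XX/OX. | (1,0)=+1→XOO/OXX/OX.*; (2,2)=-1→XOO/.XX/OXO
ply 4: XOO/OXX/OX. is terminal -1 (X); from ..O/.XX/OX. depth 5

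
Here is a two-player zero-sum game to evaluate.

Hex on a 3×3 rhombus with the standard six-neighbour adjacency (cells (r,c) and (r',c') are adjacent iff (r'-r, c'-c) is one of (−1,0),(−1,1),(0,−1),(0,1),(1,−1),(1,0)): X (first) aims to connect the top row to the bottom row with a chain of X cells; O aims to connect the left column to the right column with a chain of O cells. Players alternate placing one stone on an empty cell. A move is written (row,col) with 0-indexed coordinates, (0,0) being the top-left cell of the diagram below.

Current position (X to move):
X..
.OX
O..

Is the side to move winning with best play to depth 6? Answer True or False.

X winning at [X../.OX/O..]: True

ply 1, X at X../.OX/O.. | (0,1)=-1→XX./.OX/O..; (0,2)=+1→X.X/.OX/O..*; (1,0)=-1→X../XOX/O..; (2,1)=-1→X../.OX/OX.; (2,2)=-1→X../.OX/O.X
ply 2, O at X.X/.OX/O.. | (0,1)=-1→XOX/.OX/O..*; (1,0)=-1→X.X/OOX/O..; (2,1)=-1→X.X/.OX/OO.; (2,2)=-1→X.X/.OX/O.O
ply 3, X at XOX/.OX/O.. | (1,0)=+1→XOX/XOX/O..*; (2,1)=+1→XOX/.OX/OX.; (2,2)=+1→XOX/.OX/O.X
ply 4, O at XOX/XOX/O.. | (2,1)=-1→XOX/XOX/OO.*; (2,2)=-1→XOX/XOX/O.O
ply 5, X at XOX/XOX/OO. | (2,2)=+1→XOX/XOX/OOX*
ply 6: XOX/XOX/OOX is terminal -1 (O); from X../.OX/O.. depth 6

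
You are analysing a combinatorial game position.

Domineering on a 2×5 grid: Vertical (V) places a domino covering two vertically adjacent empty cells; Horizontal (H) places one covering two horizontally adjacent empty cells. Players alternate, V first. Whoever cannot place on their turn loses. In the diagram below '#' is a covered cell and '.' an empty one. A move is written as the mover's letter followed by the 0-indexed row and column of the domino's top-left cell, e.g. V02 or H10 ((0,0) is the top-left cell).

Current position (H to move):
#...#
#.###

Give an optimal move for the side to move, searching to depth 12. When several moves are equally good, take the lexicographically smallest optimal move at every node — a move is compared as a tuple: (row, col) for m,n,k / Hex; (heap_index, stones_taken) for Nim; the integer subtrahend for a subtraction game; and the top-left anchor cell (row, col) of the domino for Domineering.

p1 H@[#...#/#.###]: H01[###.#/#.###]+1* H02[#.###/#.###]-1
p2 V@[###.#/#.###] terminal -1; root [#...#/#.###] d12

H's best at [#...#/#.###]: H01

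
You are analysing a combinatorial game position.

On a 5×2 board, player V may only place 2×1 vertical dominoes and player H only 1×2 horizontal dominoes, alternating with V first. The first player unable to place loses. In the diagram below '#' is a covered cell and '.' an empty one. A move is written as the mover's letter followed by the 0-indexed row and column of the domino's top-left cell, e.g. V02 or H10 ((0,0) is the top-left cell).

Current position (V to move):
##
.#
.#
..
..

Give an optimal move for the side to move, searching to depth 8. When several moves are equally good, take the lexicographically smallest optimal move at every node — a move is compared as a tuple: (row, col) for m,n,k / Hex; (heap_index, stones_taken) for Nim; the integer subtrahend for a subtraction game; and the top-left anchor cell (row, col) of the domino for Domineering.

V's best at [##/.#/.#/../..]: V30

[##/.#/.#/../..] V move#1: V10:-1/##/##/##/../.., V20:-1/##/.#/##/#./.., V30:+1/##/.#/.#/#./#.*, V31:+1/##/.#/.#/.#/.#
[##/.#/.#/#./#.] end (terminal -1, H#2); searched ##/.#/.#/../.. to 8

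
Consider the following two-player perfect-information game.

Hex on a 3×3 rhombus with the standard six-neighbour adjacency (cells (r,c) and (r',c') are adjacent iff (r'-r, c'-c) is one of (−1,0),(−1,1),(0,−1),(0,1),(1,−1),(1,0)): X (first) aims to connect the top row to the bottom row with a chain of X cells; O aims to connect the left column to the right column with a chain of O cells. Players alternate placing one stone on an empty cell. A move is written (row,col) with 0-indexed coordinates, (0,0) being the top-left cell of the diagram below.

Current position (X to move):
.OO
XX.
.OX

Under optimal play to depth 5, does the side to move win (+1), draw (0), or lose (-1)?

ply 1, X at .OO/XX./.OX | (0,0)=+1→XOO/XX./.OX*; (1,2)=-1→.OO/XXX/.OX; (2,0)=-1→.OO/XX./XOX
ply 2, O at XOO/XX./.OX | (1,2)=-1→XOO/XXO/.OX*; (2,0)=-1→XOO/XX./OOX
ply 3, X at XOO/XXO/.OX | (2,0)=+1→XOO/XXO/XOX*
ply 4: XOO/XXO/XOX is terminal -1 (O); from .OO/XX./.OX depth 5

value(.OO/XX./.OX, X) = +1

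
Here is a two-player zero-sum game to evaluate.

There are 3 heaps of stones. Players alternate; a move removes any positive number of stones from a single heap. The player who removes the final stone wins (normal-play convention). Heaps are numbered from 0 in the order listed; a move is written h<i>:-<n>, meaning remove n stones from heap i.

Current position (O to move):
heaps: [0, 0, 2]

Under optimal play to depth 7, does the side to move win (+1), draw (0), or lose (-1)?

[(0,0,2)] O move#1: h2:-1:-1/(0,0,1), h2:-2:+1/(0,0,0)*
[(0,0,0)] end (terminal -1, X#2); searched (0,0,2) to 7

value((0,0,2), O) = +1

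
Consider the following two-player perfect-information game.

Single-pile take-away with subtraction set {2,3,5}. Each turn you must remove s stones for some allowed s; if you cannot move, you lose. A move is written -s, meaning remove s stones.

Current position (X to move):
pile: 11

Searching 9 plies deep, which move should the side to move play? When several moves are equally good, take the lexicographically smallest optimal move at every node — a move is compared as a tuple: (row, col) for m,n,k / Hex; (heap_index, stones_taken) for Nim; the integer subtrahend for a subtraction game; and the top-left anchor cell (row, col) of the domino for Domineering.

X's best at [11]: -3

ply 1, X at 11 | -2=-1→9; -3=+1→8*; -5=-1→6
ply 2, O at 8 | -2=-1→6*; -3=-1→5; -5=-1→3
ply 3, X at 6 | -2=-1→4; -3=-1→3; -5=+1→1*
ply 4: 1 is terminal -1 (O); from 11 depth 9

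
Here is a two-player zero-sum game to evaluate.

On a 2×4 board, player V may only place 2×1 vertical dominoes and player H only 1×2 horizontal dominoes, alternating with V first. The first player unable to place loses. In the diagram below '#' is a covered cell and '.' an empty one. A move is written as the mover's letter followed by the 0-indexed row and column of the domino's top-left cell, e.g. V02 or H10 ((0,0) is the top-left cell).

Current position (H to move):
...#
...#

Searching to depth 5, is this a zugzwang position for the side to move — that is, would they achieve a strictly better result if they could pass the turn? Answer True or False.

p1 H@[...#/...#]: H00[##.#/...#]+1* H01[.###/...#]+1 H10[...#/##.#]+1 H11[...#/.###]+1
p2 V@[##.#/...#]: V02[####/..##]-1*
p3 H@[####/..##]: H10[####/####]+1*
p4 V@[####/####] terminal -1; root [...#/...#] d5
if H skipped the turn, V would face:
~ p1 V@[...#/...#]: V00[#..#/#..#]-1 V01[.#.#/.#.#]+1* V02[..##/..##]-1
~ p2 H@[.#.#/.#.#] terminal -1; root [...#/...#] d5
compare (H): move=+1 vs pass=-1

zugzwang(...#/...#, H) = False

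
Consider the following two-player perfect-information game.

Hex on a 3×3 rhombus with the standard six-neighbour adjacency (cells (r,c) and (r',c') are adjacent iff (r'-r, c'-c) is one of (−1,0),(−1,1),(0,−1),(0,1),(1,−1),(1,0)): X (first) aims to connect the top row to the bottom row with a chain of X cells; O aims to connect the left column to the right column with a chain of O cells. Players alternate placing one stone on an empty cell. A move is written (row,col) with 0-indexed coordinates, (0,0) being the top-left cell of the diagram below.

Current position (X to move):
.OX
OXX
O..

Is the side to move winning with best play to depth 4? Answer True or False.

p1 X@[.OX/OXX/O..]: (0,0)[XOX/OXX/O..]+1* (2,1)[.OX/OXX/OX.]+1 (2,2)[.OX/OXX/O.X]+1
p2 O@[XOX/OXX/O..]: (2,1)[XOX/OXX/OO.]-1* (2,2)[XOX/OXX/O.O]-1
p3 X@[XOX/OXX/OO.]: (2,2)[XOX/OXX/OOX]+1*
p4 O@[XOX/OXX/OOX] terminal -1; root [.OX/OXX/O..] d4

X winning at [.OX/OXX/O..]: True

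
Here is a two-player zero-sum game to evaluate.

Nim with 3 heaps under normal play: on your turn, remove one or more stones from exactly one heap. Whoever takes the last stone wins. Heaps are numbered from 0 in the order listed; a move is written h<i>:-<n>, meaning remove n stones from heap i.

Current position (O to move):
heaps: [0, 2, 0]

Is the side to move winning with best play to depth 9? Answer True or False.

ply 1, O at (0,2,0) | h1:-1=-1→(0,1,0); h1:-2=+1→(0,0,0)*
ply 2: (0,0,0) is terminal -1 (X); from (0,2,0) depth 9

O winning at [(0,2,0)]: True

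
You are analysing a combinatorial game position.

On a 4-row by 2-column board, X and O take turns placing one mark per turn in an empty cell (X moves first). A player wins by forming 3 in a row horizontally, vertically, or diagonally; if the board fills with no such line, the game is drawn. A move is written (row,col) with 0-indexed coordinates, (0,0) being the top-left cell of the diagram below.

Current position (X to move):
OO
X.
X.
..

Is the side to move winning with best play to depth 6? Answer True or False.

ply 1, X at OO/X./X./.. | (1,1)=+0→OO/XX/X./..; (2,1)=+0→OO/X./XX/..; (3,0)=+1→OO/X./X./X.*; (3,1)=+0→OO/X./X./.X
ply 2: OO/X./X./X. is terminal -1 (O); from OO/X./X./.. depth 6

X winning at [OO/X./X./..]: True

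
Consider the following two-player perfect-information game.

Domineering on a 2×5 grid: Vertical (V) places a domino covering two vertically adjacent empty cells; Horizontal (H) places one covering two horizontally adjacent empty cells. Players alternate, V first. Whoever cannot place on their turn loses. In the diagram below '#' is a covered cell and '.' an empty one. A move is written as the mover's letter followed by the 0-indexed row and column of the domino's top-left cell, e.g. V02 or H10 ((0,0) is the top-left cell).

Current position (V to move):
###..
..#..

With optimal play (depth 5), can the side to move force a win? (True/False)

ply 1, V at ###../..#.. | V03=+1→####./..##.*; V04=+1→###.#/..#.#
ply 2, H at ####./..##. | H10=-1→####./####.*
ply 3, V at ####./####. | V04=+1→#####/#####*
ply 4: #####/##### is terminal -1 (H); from ###../..#.. depth 5

V winning at [###../..#..]: True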